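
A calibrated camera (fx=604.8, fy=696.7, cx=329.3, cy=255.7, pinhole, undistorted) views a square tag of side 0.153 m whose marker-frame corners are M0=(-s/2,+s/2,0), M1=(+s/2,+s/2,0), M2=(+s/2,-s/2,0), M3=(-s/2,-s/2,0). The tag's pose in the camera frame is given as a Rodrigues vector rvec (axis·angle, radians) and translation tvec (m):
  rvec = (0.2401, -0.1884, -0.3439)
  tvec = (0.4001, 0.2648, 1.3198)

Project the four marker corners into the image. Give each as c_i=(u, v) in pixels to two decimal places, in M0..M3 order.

c0=(489.96, 445.33) c1=(550.72, 414.35) c2=(535.66, 344.92) c3=(472.75, 375.71)

Intrinsics K: fx=604.8, fy=696.7, cx=329.3, cy=255.7
Marker side s = 0.153 m; corners in marker frame (Z=0):
  M0 = (-0.0765, +0.0765, 0)
  M1 = (+0.0765, +0.0765, 0)
  M2 = (+0.0765, -0.0765, 0)
  M3 = (-0.0765, -0.0765, 0)
rvec = (0.2401, -0.1884, -0.3439), |rvec| = θ = 0.45979 rad = 26.344°
Rodrigues: sinθ=0.44376, 1−cosθ=0.10386; R = I + sinθ·[k]× + (1−cosθ)·[k]×²:
    [+0.92446 +0.30969 -0.22239]
    [-0.35413 +0.91358 -0.19990]
    [+0.14127 +0.26356 +0.95424]
t = (0.4001, 0.2648, 1.3198) m
M0: Pc = R·M0+t = (+0.35307, +0.36178, +1.32916); u = 604.8·(+0.35307)/1.32916 + 329.3 = 489.9558, v = 696.7·(+0.36178)/1.32916 + 255.7 = 445.3334
M1: Pc = R·M1+t = (+0.49451, +0.30760, +1.35077); u = 604.8·(+0.49451)/1.35077 + 329.3 = 550.7155, v = 696.7·(+0.30760)/1.35077 + 255.7 = 414.3529
M2: Pc = R·M2+t = (+0.44713, +0.16782, +1.31044); u = 604.8·(+0.44713)/1.31044 + 329.3 = 535.6608, v = 696.7·(+0.16782)/1.31044 + 255.7 = 344.9217
M3: Pc = R·M3+t = (+0.30569, +0.22200, +1.28883); u = 604.8·(+0.30569)/1.28883 + 329.3 = 472.7476, v = 696.7·(+0.22200)/1.28883 + 255.7 = 375.7071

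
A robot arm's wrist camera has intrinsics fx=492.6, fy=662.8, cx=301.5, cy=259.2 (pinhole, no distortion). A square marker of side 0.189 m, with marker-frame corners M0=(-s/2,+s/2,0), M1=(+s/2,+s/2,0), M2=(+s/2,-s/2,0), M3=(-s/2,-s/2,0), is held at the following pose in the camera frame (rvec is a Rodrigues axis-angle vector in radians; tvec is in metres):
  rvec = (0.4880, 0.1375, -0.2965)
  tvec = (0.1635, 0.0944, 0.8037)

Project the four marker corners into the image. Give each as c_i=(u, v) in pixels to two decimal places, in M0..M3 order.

c0=(360.45, 410.50) c1=(469.95, 379.96) c2=(449.70, 251.63) c3=(329.50, 291.64)

Intrinsics K: fx=492.6, fy=662.8, cx=301.5, cy=259.2
Marker side s = 0.189 m; corners in marker frame (Z=0):
  M0 = (-0.0945, +0.0945, 0)
  M1 = (+0.0945, +0.0945, 0)
  M2 = (+0.0945, -0.0945, 0)
  M3 = (-0.0945, -0.0945, 0)
rvec = (0.4880, 0.1375, -0.2965), |rvec| = θ = 0.58734 rad = 33.652°
Rodrigues: sinθ=0.55414, 1−cosθ=0.16758; R = I + sinθ·[k]× + (1−cosθ)·[k]×²:
    [+0.94811 +0.31234 +0.05944]
    [-0.24715 +0.84160 -0.48023]
    [-0.20002 +0.44062 +0.87513]
t = (0.1635, 0.0944, 0.8037) m
M0: Pc = R·M0+t = (+0.10342, +0.19729, +0.86424); u = 492.6·(+0.10342)/0.86424 + 301.5 = 360.4474, v = 662.8·(+0.19729)/0.86424 + 259.2 = 410.5028
M1: Pc = R·M1+t = (+0.28261, +0.15058, +0.82644); u = 492.6·(+0.28261)/0.82644 + 301.5 = 469.9520, v = 662.8·(+0.15058)/0.82644 + 259.2 = 379.9617
M2: Pc = R·M2+t = (+0.22358, -0.00849, +0.74316); u = 492.6·(+0.22358)/0.74316 + 301.5 = 449.6990, v = 662.8·(-0.00849)/0.74316 + 259.2 = 251.6306
M3: Pc = R·M3+t = (+0.04439, +0.03822, +0.78096); u = 492.6·(+0.04439)/0.78096 + 301.5 = 329.4978, v = 662.8·(+0.03822)/0.78096 + 259.2 = 291.6404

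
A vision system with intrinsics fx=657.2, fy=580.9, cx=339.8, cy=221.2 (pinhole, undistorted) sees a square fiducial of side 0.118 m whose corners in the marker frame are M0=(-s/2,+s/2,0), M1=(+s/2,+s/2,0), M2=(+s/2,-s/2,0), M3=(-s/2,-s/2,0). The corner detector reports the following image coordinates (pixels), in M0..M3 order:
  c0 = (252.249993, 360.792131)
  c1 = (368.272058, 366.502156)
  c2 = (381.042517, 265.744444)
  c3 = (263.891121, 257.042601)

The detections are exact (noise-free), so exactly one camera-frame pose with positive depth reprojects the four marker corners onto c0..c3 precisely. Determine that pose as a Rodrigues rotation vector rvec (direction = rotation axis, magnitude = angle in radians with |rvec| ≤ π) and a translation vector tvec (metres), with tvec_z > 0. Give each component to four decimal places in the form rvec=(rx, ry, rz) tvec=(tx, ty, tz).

rvec=(0.0788, -0.1552, 0.1007) tvec=(-0.0227, 0.1038, 0.6576)

Intrinsics K: fx=657.2, fy=580.9, cx=339.8, cy=221.2
Marker side s = 0.118 m; corners in marker frame (Z=0):
  M0 = (-0.0590, +0.0590, 0)
  M1 = (+0.0590, +0.0590, 0)
  M2 = (+0.0590, -0.0590, 0)
  M3 = (-0.0590, -0.0590, 0)
Detected image corners:
  c0 = (252.249993, 360.792131) px
  c1 = (368.272058, 366.502156) px
  c2 = (381.042517, 265.744444) px
  c3 = (263.891121, 257.042601) px
Planar DLT: solve 8×8 A·h = b for H (H[2,2]=1):
  H  [+1064.04590 -69.57429 +317.15210]
  H  [+136.11607 +899.89656 +312.89498]
  H  [+0.24040 +0.10726 +1.00000]
B = K⁻¹H; ‖b₁‖=1.520689, ‖b₂‖=1.520689; λ = 2/(‖b₁‖+‖b₂‖) = 0.657597, sign → tz>0 ⇒ λ=+0.657597
r₁ = λ·B[:,0] = (+0.98295,+0.09389,+0.15808); r₂ = λ·B[:,1] = (-0.10608,+0.99185,+0.07053)
r₃ = r₁×r₂ = (-0.15017,-0.08610,+0.98490); SVD([r₁ r₂ r₃]) → R = UVᵀ:
  R  [+0.98295 -0.10608 -0.15017]
  R  [+0.09389 +0.99185 -0.08610]
  R  [+0.15808 +0.07053 +0.98490]
t = (-0.02266, +0.10380, +0.65760) m
tr R = 2.959707; θ = arccos((tr R − 1)/2) = 0.201069 rad = 11.520°
axis k = ((R−Rᵀ)₃₂, (R−Rᵀ)₁₃, (R−Rᵀ)₂₁) / (2 sinθ) = (+0.392137, -0.771739, +0.500647)
rvec = θ·k = (+0.078847, -0.155173, +0.100665)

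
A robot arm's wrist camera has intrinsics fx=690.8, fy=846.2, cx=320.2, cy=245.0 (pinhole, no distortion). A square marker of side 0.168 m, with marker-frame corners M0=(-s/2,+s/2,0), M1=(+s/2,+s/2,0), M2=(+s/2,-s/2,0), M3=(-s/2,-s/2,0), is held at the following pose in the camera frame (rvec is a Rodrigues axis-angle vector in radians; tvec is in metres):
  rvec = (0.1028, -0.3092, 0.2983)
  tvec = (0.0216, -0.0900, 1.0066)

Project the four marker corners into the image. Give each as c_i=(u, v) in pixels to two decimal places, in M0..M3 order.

Intrinsics K: fx=690.8, fy=846.2, cx=320.2, cy=245.0
Marker side s = 0.168 m; corners in marker frame (Z=0):
  M0 = (-0.0840, +0.0840, 0)
  M1 = (+0.0840, +0.0840, 0)
  M2 = (+0.0840, -0.0840, 0)
  M3 = (-0.0840, -0.0840, 0)
rvec = (0.1028, -0.3092, 0.2983), |rvec| = θ = 0.44176 rad = 25.311°
Rodrigues: sinθ=0.42753, 1−cosθ=0.09600; R = I + sinθ·[k]× + (1−cosθ)·[k]×²:
    [+0.90920 -0.30433 -0.28416]
    [+0.27306 +0.95103 -0.14486]
    [+0.31433 +0.05412 +0.94777]
t = (0.0216, -0.0900, 1.0066) m
M0: Pc = R·M0+t = (-0.08034, -0.03305, +0.98474); u = 690.8·(-0.08034)/0.98474 + 320.2 = 263.8439, v = 846.2·(-0.03305)/0.98474 + 245.0 = 216.5996
M1: Pc = R·M1+t = (+0.07241, +0.01282, +1.03755); u = 690.8·(+0.07241)/1.03755 + 320.2 = 368.4099, v = 846.2·(+0.01282)/1.03755 + 245.0 = 255.4582
M2: Pc = R·M2+t = (+0.12354, -0.14695, +1.02846); u = 690.8·(+0.12354)/1.02846 + 320.2 = 403.1774, v = 846.2·(-0.14695)/1.02846 + 245.0 = 124.0919
M3: Pc = R·M3+t = (-0.02921, -0.19282, +0.97565); u = 690.8·(-0.02921)/0.97565 + 320.2 = 299.5188, v = 846.2·(-0.19282)/0.97565 + 245.0 = 77.7610

c0=(263.84, 216.60) c1=(368.41, 255.46) c2=(403.18, 124.09) c3=(299.52, 77.76)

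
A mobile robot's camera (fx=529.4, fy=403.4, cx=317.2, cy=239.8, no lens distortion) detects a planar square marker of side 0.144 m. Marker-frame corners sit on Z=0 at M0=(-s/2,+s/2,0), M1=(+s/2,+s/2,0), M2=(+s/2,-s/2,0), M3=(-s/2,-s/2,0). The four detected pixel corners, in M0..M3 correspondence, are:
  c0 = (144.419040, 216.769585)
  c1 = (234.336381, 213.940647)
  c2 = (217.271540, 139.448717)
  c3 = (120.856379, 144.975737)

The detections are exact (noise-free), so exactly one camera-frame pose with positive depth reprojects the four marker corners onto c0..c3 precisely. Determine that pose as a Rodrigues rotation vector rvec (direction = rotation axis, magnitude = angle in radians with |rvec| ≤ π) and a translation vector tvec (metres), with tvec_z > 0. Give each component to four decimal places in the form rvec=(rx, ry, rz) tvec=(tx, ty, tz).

rvec=(0.4314, 0.1657, -0.0658) tvec=(-0.2011, -0.1136, 0.7695)

Intrinsics K: fx=529.4, fy=403.4, cx=317.2, cy=239.8
Marker side s = 0.144 m; corners in marker frame (Z=0):
  M0 = (-0.0720, +0.0720, 0)
  M1 = (+0.0720, +0.0720, 0)
  M2 = (+0.0720, -0.0720, 0)
  M3 = (-0.0720, -0.0720, 0)
Detected image corners:
  c0 = (144.419040, 216.769585) px
  c1 = (234.336381, 213.940647) px
  c2 = (217.271540, 139.448717) px
  c3 = (120.856379, 144.975737) px
Planar DLT: solve 8×8 A·h = b for H (H[2,2]=1):
  H  [+605.67297 +237.05663 +178.85406]
  H  [-69.00336 +603.17354 +180.22252]
  H  [-0.22569 +0.53354 +1.00000]
B = K⁻¹H; ‖b₁‖=1.299579, ‖b₂‖=1.299579; λ = 2/(‖b₁‖+‖b₂‖) = 0.769480, sign → tz>0 ⇒ λ=+0.769480
r₁ = λ·B[:,0] = (+0.98440,-0.02839,-0.17366); r₂ = λ·B[:,1] = (+0.09857,+0.90649,+0.41055)
r₃ = r₁×r₂ = (+0.14577,-0.42126,+0.89515); SVD([r₁ r₂ r₃]) → R = UVᵀ:
  R  [+0.98440 +0.09857 +0.14577]
  R  [-0.02839 +0.90649 -0.42126]
  R  [-0.17366 +0.41055 +0.89515]
t = (-0.20109, -0.11364, +0.76948) m
tr R = 2.786037; θ = arccos((tr R − 1)/2) = 0.466788 rad = 26.745°
axis k = ((R−Rᵀ)₃₂, (R−Rᵀ)₁₃, (R−Rᵀ)₂₁) / (2 sinθ) = (+0.924198, +0.354909, -0.141060)
rvec = θ·k = (+0.431404, +0.165667, -0.065845)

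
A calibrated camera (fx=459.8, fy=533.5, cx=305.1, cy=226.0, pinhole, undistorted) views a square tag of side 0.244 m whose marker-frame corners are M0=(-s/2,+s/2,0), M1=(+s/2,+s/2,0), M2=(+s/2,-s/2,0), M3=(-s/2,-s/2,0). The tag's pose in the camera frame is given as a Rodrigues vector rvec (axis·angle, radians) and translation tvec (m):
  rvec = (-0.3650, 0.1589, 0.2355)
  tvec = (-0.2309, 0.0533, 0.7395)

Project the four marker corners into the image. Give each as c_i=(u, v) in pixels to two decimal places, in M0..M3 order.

c0=(63.79, 329.17) c1=(206.37, 374.79) c2=(254.92, 202.62) c3=(123.90, 171.83)

Intrinsics K: fx=459.8, fy=533.5, cx=305.1, cy=226.0
Marker side s = 0.244 m; corners in marker frame (Z=0):
  M0 = (-0.1220, +0.1220, 0)
  M1 = (+0.1220, +0.1220, 0)
  M2 = (+0.1220, -0.1220, 0)
  M3 = (-0.1220, -0.1220, 0)
rvec = (-0.3650, 0.1589, 0.2355), |rvec| = θ = 0.46253 rad = 26.501°
Rodrigues: sinθ=0.44621, 1−cosθ=0.10507; R = I + sinθ·[k]× + (1−cosθ)·[k]×²:
    [+0.96036 -0.25568 +0.11108]
    [+0.19871 +0.90733 +0.37050]
    [-0.19551 -0.33374 +0.92217]
t = (-0.2309, 0.0533, 0.7395) m
M0: Pc = R·M0+t = (-0.37926, +0.13975, +0.72264); u = 459.8·(-0.37926)/0.72264 + 305.1 = 63.7859, v = 533.5·(+0.13975)/0.72264 + 226.0 = 329.1745
M1: Pc = R·M1+t = (-0.14493, +0.18824, +0.67493); u = 459.8·(-0.14493)/0.67493 + 305.1 = 206.3664, v = 533.5·(+0.18824)/0.67493 + 226.0 = 374.7916
M2: Pc = R·M2+t = (-0.08254, -0.03315, +0.75636); u = 459.8·(-0.08254)/0.75636 + 305.1 = 254.9212, v = 533.5·(-0.03315)/0.75636 + 226.0 = 202.6165
M3: Pc = R·M3+t = (-0.31687, -0.08164, +0.80407); u = 459.8·(-0.31687)/0.80407 + 305.1 = 123.9001, v = 533.5·(-0.08164)/0.80407 + 226.0 = 171.8344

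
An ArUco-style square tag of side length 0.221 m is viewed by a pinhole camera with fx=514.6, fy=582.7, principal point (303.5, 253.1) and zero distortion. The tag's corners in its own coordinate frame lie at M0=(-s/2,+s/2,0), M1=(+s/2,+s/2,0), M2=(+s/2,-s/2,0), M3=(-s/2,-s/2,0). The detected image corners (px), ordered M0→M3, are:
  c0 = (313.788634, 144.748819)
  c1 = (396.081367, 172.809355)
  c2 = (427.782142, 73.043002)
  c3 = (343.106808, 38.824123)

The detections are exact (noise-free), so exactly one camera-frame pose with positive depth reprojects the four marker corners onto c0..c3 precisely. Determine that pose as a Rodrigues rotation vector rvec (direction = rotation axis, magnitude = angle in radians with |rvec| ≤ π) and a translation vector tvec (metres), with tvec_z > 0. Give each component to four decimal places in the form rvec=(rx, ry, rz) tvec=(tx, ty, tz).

Intrinsics K: fx=514.6, fy=582.7, cx=303.5, cy=253.1
Marker side s = 0.221 m; corners in marker frame (Z=0):
  M0 = (-0.1105, +0.1105, 0)
  M1 = (+0.1105, +0.1105, 0)
  M2 = (+0.1105, -0.1105, 0)
  M3 = (-0.1105, -0.1105, 0)
Detected image corners:
  c0 = (313.788634, 144.748819) px
  c1 = (396.081367, 172.809355) px
  c2 = (427.782142, 73.043002) px
  c3 = (343.106808, 38.824123) px
Planar DLT: solve 8×8 A·h = b for H (H[2,2]=1):
  H  [+454.91014 -62.12954 +370.80631]
  H  [+162.99790 +487.09679 +108.88275]
  H  [+0.20875 +0.20543 +1.00000]
B = K⁻¹H; ‖b₁‖=0.811341, ‖b₂‖=0.811341; λ = 2/(‖b₁‖+‖b₂‖) = 1.232527, sign → tz>0 ⇒ λ=+1.232527
r₁ = λ·B[:,0] = (+0.93782,+0.23302,+0.25729); r₂ = λ·B[:,1] = (-0.29814,+0.92033,+0.25319)
r₃ = r₁×r₂ = (-0.17779,-0.31416,+0.93257); SVD([r₁ r₂ r₃]) → R = UVᵀ:
  R  [+0.93782 -0.29814 -0.17779]
  R  [+0.23302 +0.92033 -0.31416]
  R  [+0.25729 +0.25319 +0.93257]
t = (+0.16121, -0.30505, +1.23253) m
tr R = 2.790725; θ = arccos((tr R − 1)/2) = 0.461552 rad = 26.445°
axis k = ((R−Rᵀ)₃₂, (R−Rᵀ)₁₃, (R−Rᵀ)₂₁) / (2 sinθ) = (+0.636988, -0.488483, +0.596348)
rvec = θ·k = (+0.294003, -0.225460, +0.275246)

rvec=(0.2940, -0.2255, 0.2752) tvec=(0.1612, -0.3050, 1.2325)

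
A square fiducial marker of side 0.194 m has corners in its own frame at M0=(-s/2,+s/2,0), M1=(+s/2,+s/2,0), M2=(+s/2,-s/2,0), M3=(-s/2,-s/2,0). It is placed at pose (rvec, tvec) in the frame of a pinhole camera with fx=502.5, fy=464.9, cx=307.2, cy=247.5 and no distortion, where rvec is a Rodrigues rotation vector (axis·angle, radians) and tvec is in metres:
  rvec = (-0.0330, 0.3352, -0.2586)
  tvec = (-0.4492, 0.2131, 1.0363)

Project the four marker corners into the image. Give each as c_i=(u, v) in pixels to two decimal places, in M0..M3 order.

Intrinsics K: fx=502.5, fy=464.9, cx=307.2, cy=247.5
Marker side s = 0.194 m; corners in marker frame (Z=0):
  M0 = (-0.0970, +0.0970, 0)
  M1 = (+0.0970, +0.0970, 0)
  M2 = (+0.0970, -0.0970, 0)
  M3 = (-0.0970, -0.0970, 0)
rvec = (-0.0330, 0.3352, -0.2586), |rvec| = θ = 0.42464 rad = 24.330°
Rodrigues: sinθ=0.41200, 1−cosθ=0.08881; R = I + sinθ·[k]× + (1−cosθ)·[k]×²:
    [+0.91172 +0.24545 +0.32942]
    [-0.25635 +0.96653 -0.01068]
    [-0.32101 -0.07471 +0.94412]
t = (-0.4492, 0.2131, 1.0363) m
M0: Pc = R·M0+t = (-0.51383, +0.33172, +1.06019); u = 502.5·(-0.51383)/1.06019 + 307.2 = 63.6602, v = 464.9·(+0.33172)/1.06019 + 247.5 = 392.9605
M1: Pc = R·M1+t = (-0.33695, +0.28199, +0.99791); u = 502.5·(-0.33695)/0.99791 + 307.2 = 137.5266, v = 464.9·(+0.28199)/0.99791 + 247.5 = 378.8699
M2: Pc = R·M2+t = (-0.38457, +0.09448, +1.01241); u = 502.5·(-0.38457)/1.01241 + 307.2 = 116.3213, v = 464.9·(+0.09448)/1.01241 + 247.5 = 290.8860
M3: Pc = R·M3+t = (-0.56145, +0.14421, +1.07469); u = 502.5·(-0.56145)/1.07469 + 307.2 = 44.6799, v = 464.9·(+0.14421)/1.07469 + 247.5 = 309.8852

c0=(63.66, 392.96) c1=(137.53, 378.87) c2=(116.32, 290.89) c3=(44.68, 309.89)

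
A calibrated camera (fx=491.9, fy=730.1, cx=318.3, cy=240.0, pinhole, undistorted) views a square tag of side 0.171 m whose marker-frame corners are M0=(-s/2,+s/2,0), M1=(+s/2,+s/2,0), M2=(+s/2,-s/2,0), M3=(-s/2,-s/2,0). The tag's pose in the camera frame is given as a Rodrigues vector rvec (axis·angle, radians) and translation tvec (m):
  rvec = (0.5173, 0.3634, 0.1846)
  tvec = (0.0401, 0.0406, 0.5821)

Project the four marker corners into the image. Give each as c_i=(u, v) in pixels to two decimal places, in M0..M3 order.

c0=(283.94, 342.35) c1=(409.83, 405.30) c2=(438.73, 225.71) c3=(290.67, 168.85)

Intrinsics K: fx=491.9, fy=730.1, cx=318.3, cy=240.0
Marker side s = 0.171 m; corners in marker frame (Z=0):
  M0 = (-0.0855, +0.0855, 0)
  M1 = (+0.0855, +0.0855, 0)
  M2 = (+0.0855, -0.0855, 0)
  M3 = (-0.0855, -0.0855, 0)
rvec = (0.5173, 0.3634, 0.1846), |rvec| = θ = 0.65859 rad = 37.734°
Rodrigues: sinθ=0.61200, 1−cosθ=0.20914; R = I + sinθ·[k]× + (1−cosθ)·[k]×²:
    [+0.91989 -0.08090 +0.38374]
    [+0.26219 +0.85454 -0.44836]
    [-0.29165 +0.51305 +0.80729]
t = (0.0401, 0.0406, 0.5821) m
M0: Pc = R·M0+t = (-0.04547, +0.09125, +0.65090); u = 491.9·(-0.04547)/0.65090 + 318.3 = 283.9394, v = 730.1·(+0.09125)/0.65090 + 240.0 = 342.3481
M1: Pc = R·M1+t = (+0.11183, +0.13608, +0.60103); u = 491.9·(+0.11183)/0.60103 + 318.3 = 409.8281, v = 730.1·(+0.13608)/0.60103 + 240.0 = 405.3025
M2: Pc = R·M2+t = (+0.12567, -0.01005, +0.51330); u = 491.9·(+0.12567)/0.51330 + 318.3 = 438.7287, v = 730.1·(-0.01005)/0.51330 + 240.0 = 225.7111
M3: Pc = R·M3+t = (-0.03163, -0.05488, +0.56317); u = 491.9·(-0.03163)/0.56317 + 318.3 = 290.6693, v = 730.1·(-0.05488)/0.56317 + 240.0 = 168.8532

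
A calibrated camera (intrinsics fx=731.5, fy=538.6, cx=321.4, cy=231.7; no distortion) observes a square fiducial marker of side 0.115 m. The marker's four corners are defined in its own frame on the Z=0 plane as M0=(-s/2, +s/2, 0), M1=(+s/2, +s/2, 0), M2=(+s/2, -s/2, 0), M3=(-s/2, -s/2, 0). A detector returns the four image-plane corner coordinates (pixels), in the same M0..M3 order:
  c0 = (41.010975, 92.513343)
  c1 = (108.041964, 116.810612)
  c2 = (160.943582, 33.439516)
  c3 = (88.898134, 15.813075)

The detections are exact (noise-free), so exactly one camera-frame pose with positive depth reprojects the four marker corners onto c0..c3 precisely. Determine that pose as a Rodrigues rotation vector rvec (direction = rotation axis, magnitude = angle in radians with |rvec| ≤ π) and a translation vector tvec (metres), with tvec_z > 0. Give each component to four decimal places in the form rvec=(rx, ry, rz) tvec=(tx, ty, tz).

Intrinsics K: fx=731.5, fy=538.6, cx=321.4, cy=231.7
Marker side s = 0.115 m; corners in marker frame (Z=0):
  M0 = (-0.0575, +0.0575, 0)
  M1 = (+0.0575, +0.0575, 0)
  M2 = (+0.0575, -0.0575, 0)
  M3 = (-0.0575, -0.0575, 0)
Detected image corners:
  c0 = (41.010975, 92.513343) px
  c1 = (108.041964, 116.810612) px
  c2 = (160.943582, 33.439516) px
  c3 = (88.898134, 15.813075) px
Planar DLT: solve 8×8 A·h = b for H (H[2,2]=1):
  H  [+530.06155 -428.74202 +98.10591]
  H  [+134.11902 +700.24800 +64.39075]
  H  [-0.74718 +0.08557 +1.00000]
B = K⁻¹H; ‖b₁‖=1.411489, ‖b₂‖=1.411489; λ = 2/(‖b₁‖+‖b₂‖) = 0.708472, sign → tz>0 ⇒ λ=+0.708472
r₁ = λ·B[:,0] = (+0.74596,+0.40414,-0.52935); r₂ = λ·B[:,1] = (-0.44188,+0.89502,+0.06062)
r₃ = r₁×r₂ = (+0.49829,+0.18869,+0.84623); SVD([r₁ r₂ r₃]) → R = UVᵀ:
  R  [+0.74596 -0.44188 +0.49829]
  R  [+0.40414 +0.89502 +0.18869]
  R  [-0.52935 +0.06062 +0.84623]
t = (-0.21626, -0.22008, +0.70847) m
tr R = 2.487212; θ = arccos((tr R − 1)/2) = 0.732348 rad = 41.960°
axis k = ((R−Rᵀ)₃₂, (R−Rᵀ)₁₃, (R−Rᵀ)₂₁) / (2 sinθ) = (-0.095768, +0.768481, +0.632666)
rvec = θ·k = (-0.070136, +0.562796, +0.463332)

rvec=(-0.0701, 0.5628, 0.4633) tvec=(-0.2163, -0.2201, 0.7085)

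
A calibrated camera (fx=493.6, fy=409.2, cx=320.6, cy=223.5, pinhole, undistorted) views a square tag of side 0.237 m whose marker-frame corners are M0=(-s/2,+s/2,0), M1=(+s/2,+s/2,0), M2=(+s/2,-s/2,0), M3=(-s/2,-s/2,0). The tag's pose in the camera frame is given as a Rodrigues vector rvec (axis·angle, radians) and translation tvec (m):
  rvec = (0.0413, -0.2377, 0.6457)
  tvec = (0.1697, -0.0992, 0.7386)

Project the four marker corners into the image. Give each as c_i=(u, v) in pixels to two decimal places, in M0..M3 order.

c0=(325.49, 180.33) c1=(443.75, 258.68) c2=(533.59, 157.73) c3=(423.63, 72.53)

Intrinsics K: fx=493.6, fy=409.2, cx=320.6, cy=223.5
Marker side s = 0.237 m; corners in marker frame (Z=0):
  M0 = (-0.1185, +0.1185, 0)
  M1 = (+0.1185, +0.1185, 0)
  M2 = (+0.1185, -0.1185, 0)
  M3 = (-0.1185, -0.1185, 0)
rvec = (0.0413, -0.2377, 0.6457), |rvec| = θ = 0.68930 rad = 39.494°
Rodrigues: sinθ=0.63600, 1−cosθ=0.22831; R = I + sinθ·[k]× + (1−cosθ)·[k]×²:
    [+0.77251 -0.60049 -0.20650]
    [+0.59105 +0.79884 -0.11186]
    [+0.23213 -0.03564 +0.97203]
t = (0.1697, -0.0992, 0.7386) m
M0: Pc = R·M0+t = (+0.00700, -0.07458, +0.70687); u = 493.6·(+0.00700)/0.70687 + 320.6 = 325.4880, v = 409.2·(-0.07458)/0.70687 + 223.5 = 180.3280
M1: Pc = R·M1+t = (+0.19008, +0.06550, +0.76188); u = 493.6·(+0.19008)/0.76188 + 320.6 = 443.7499, v = 409.2·(+0.06550)/0.76188 + 223.5 = 258.6806
M2: Pc = R·M2+t = (+0.33240, -0.12382, +0.77033); u = 493.6·(+0.33240)/0.77033 + 320.6 = 533.5897, v = 409.2·(-0.12382)/0.77033 + 223.5 = 157.7252
M3: Pc = R·M3+t = (+0.14932, -0.26390, +0.71532); u = 493.6·(+0.14932)/0.71532 + 320.6 = 423.6341, v = 409.2·(-0.26390)/0.71532 + 223.5 = 72.5335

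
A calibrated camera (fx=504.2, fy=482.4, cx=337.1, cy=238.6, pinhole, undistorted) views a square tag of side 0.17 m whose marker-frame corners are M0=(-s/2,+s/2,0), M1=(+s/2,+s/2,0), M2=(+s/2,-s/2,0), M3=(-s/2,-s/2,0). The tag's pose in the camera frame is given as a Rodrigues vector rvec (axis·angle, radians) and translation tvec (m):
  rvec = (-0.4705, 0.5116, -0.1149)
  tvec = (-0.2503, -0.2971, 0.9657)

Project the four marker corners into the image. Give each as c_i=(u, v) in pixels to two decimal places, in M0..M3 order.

c0=(167.21, 137.11) c1=(236.49, 108.09) c2=(245.51, 43.40) c3=(180.78, 74.93)

Intrinsics K: fx=504.2, fy=482.4, cx=337.1, cy=238.6
Marker side s = 0.17 m; corners in marker frame (Z=0):
  M0 = (-0.0850, +0.0850, 0)
  M1 = (+0.0850, +0.0850, 0)
  M2 = (+0.0850, -0.0850, 0)
  M3 = (-0.0850, -0.0850, 0)
rvec = (-0.4705, 0.5116, -0.1149), |rvec| = θ = 0.70449 rad = 40.364°
Rodrigues: sinθ=0.64765, 1−cosθ=0.23806; R = I + sinθ·[k]× + (1−cosθ)·[k]×²:
    [+0.86812 -0.00983 +0.49625]
    [-0.22109 +0.88749 +0.40434]
    [-0.44439 -0.46073 +0.76827]
t = (-0.2503, -0.2971, 0.9657) m
M0: Pc = R·M0+t = (-0.32493, -0.20287, +0.96431); u = 504.2·(-0.32493)/0.96431 + 337.1 = 167.2090, v = 482.4·(-0.20287)/0.96431 + 238.6 = 137.1128
M1: Pc = R·M1+t = (-0.17734, -0.24046, +0.88876); u = 504.2·(-0.17734)/0.88876 + 337.1 = 236.4915, v = 482.4·(-0.24046)/0.88876 + 238.6 = 108.0862
M2: Pc = R·M2+t = (-0.17567, -0.39133, +0.96709); u = 504.2·(-0.17567)/0.96709 + 337.1 = 245.5109, v = 482.4·(-0.39133)/0.96709 + 238.6 = 43.3988
M3: Pc = R·M3+t = (-0.32326, -0.35374, +1.04264); u = 504.2·(-0.32326)/1.04264 + 337.1 = 180.7795, v = 482.4·(-0.35374)/1.04264 + 238.6 = 74.9320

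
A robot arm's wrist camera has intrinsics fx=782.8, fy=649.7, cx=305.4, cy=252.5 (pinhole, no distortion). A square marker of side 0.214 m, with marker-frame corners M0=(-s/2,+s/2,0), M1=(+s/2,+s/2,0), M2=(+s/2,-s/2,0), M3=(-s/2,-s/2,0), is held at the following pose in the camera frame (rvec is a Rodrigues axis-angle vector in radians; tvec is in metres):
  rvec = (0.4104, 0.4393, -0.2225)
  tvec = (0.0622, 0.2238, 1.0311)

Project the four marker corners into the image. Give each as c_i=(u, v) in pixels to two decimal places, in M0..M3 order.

Intrinsics K: fx=782.8, fy=649.7, cx=305.4, cy=252.5
Marker side s = 0.214 m; corners in marker frame (Z=0):
  M0 = (-0.1070, +0.1070, 0)
  M1 = (+0.1070, +0.1070, 0)
  M2 = (+0.1070, -0.1070, 0)
  M3 = (-0.1070, -0.1070, 0)
rvec = (0.4104, 0.4393, -0.2225), |rvec| = θ = 0.64103 rad = 36.728°
Rodrigues: sinθ=0.59802, 1−cosθ=0.19852; R = I + sinθ·[k]× + (1−cosθ)·[k]×²:
    [+0.88285 +0.29467 +0.36571]
    [-0.12047 +0.89471 -0.43009]
    [-0.45394 +0.33564 +0.82540]
t = (0.0622, 0.2238, 1.0311) m
M0: Pc = R·M0+t = (-0.00074, +0.33242, +1.11559); u = 782.8·(-0.00074)/1.11559 + 305.4 = 304.8842, v = 649.7·(+0.33242)/1.11559 + 252.5 = 446.0992
M1: Pc = R·M1+t = (+0.18819, +0.30664, +1.01844); u = 782.8·(+0.18819)/1.01844 + 305.4 = 450.0512, v = 649.7·(+0.30664)/1.01844 + 252.5 = 448.1188
M2: Pc = R·M2+t = (+0.12514, +0.11518, +0.94661); u = 782.8·(+0.12514)/0.94661 + 305.4 = 408.8801, v = 649.7·(+0.11518)/0.94661 + 252.5 = 331.5494
M3: Pc = R·M3+t = (-0.06379, +0.14096, +1.04376); u = 782.8·(-0.06379)/1.04376 + 305.4 = 257.5550, v = 649.7·(+0.14096)/1.04376 + 252.5 = 340.2399

c0=(304.88, 446.10) c1=(450.05, 448.12) c2=(408.88, 331.55) c3=(257.56, 340.24)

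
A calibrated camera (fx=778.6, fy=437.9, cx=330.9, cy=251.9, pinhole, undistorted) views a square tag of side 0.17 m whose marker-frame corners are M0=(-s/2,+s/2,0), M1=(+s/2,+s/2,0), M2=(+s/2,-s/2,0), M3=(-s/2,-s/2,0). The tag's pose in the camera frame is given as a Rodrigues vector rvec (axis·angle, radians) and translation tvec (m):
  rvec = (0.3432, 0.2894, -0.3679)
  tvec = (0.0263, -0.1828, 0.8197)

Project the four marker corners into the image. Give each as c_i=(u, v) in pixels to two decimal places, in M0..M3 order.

c0=(316.60, 210.28) c1=(460.82, 180.01) c2=(400.44, 90.68) c3=(252.29, 128.81)

Intrinsics K: fx=778.6, fy=437.9, cx=330.9, cy=251.9
Marker side s = 0.17 m; corners in marker frame (Z=0):
  M0 = (-0.0850, +0.0850, 0)
  M1 = (+0.0850, +0.0850, 0)
  M2 = (+0.0850, -0.0850, 0)
  M3 = (-0.0850, -0.0850, 0)
rvec = (0.3432, 0.2894, -0.3679), |rvec| = θ = 0.58042 rad = 33.256°
Rodrigues: sinθ=0.54838, 1−cosθ=0.16377; R = I + sinθ·[k]× + (1−cosθ)·[k]×²:
    [+0.89349 +0.39587 +0.21204]
    [-0.29931 +0.87695 -0.37601]
    [-0.33480 +0.27249 +0.90203]
t = (0.0263, -0.1828, 0.8197) m
M0: Pc = R·M0+t = (-0.01600, -0.08282, +0.87132); u = 778.6·(-0.01600)/0.87132 + 330.9 = 316.6047, v = 437.9·(-0.08282)/0.87132 + 251.9 = 210.2778
M1: Pc = R·M1+t = (+0.13590, -0.13370, +0.81440); u = 778.6·(+0.13590)/0.81440 + 330.9 = 460.8212, v = 437.9·(-0.13370)/0.81440 + 251.9 = 180.0100
M2: Pc = R·M2+t = (+0.06860, -0.28278, +0.76808); u = 778.6·(+0.06860)/0.76808 + 330.9 = 400.4372, v = 437.9·(-0.28278)/0.76808 + 251.9 = 90.6798
M3: Pc = R·M3+t = (-0.08330, -0.23190, +0.82500); u = 778.6·(-0.08330)/0.82500 + 330.9 = 252.2887, v = 437.9·(-0.23190)/0.82500 + 251.9 = 128.8100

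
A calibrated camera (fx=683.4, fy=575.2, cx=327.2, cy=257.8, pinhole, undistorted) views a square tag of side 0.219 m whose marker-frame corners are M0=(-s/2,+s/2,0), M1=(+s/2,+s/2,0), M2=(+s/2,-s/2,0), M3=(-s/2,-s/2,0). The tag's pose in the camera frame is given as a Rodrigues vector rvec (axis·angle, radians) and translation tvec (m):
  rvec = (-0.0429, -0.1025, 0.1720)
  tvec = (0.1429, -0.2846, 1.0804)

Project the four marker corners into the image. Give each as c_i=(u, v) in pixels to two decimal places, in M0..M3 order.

c0=(338.20, 151.98) c1=(473.10, 174.15) c2=(494.61, 61.95) c3=(361.55, 37.77)

Intrinsics K: fx=683.4, fy=575.2, cx=327.2, cy=257.8
Marker side s = 0.219 m; corners in marker frame (Z=0):
  M0 = (-0.1095, +0.1095, 0)
  M1 = (+0.1095, +0.1095, 0)
  M2 = (+0.1095, -0.1095, 0)
  M3 = (-0.1095, -0.1095, 0)
rvec = (-0.0429, -0.1025, 0.1720), |rvec| = θ = 0.20477 rad = 11.732°
Rodrigues: sinθ=0.20334, 1−cosθ=0.02089; R = I + sinθ·[k]× + (1−cosθ)·[k]×²:
    [+0.98002 -0.16861 -0.10546]
    [+0.17299 +0.98434 +0.03382]
    [+0.09811 -0.05139 +0.99385]
t = (0.1429, -0.2846, 1.0804) m
M0: Pc = R·M0+t = (+0.01712, -0.19576, +1.06403); u = 683.4·(+0.01712)/1.06403 + 327.2 = 338.1987, v = 575.2·(-0.19576)/1.06403 + 257.8 = 151.9765
M1: Pc = R·M1+t = (+0.23175, -0.15787, +1.08552); u = 683.4·(+0.23175)/1.08552 + 327.2 = 473.1010, v = 575.2·(-0.15787)/1.08552 + 257.8 = 174.1459
M2: Pc = R·M2+t = (+0.26868, -0.37344, +1.09677); u = 683.4·(+0.26868)/1.09677 + 327.2 = 494.6124, v = 575.2·(-0.37344)/1.09677 + 257.8 = 61.9481
M3: Pc = R·M3+t = (+0.05405, -0.41133, +1.07528); u = 683.4·(+0.05405)/1.07528 + 327.2 = 361.5517, v = 575.2·(-0.41133)/1.07528 + 257.8 = 37.7689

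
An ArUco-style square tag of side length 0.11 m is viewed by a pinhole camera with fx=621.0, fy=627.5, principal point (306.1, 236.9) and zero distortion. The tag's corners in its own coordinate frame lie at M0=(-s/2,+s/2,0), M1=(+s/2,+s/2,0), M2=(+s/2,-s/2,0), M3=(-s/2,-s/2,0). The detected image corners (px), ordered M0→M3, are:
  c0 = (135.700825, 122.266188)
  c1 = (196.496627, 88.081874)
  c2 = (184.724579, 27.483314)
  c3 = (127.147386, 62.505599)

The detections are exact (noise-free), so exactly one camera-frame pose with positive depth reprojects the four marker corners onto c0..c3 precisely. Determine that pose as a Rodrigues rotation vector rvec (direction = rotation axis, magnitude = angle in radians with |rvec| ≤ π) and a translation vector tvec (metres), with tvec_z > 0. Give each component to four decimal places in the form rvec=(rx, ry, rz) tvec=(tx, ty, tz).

rvec=(-0.3488, 0.4206, -0.3176) tvec=(-0.2132, -0.2347, 0.9081)

Intrinsics K: fx=621.0, fy=627.5, cx=306.1, cy=236.9
Marker side s = 0.11 m; corners in marker frame (Z=0):
  M0 = (-0.0550, +0.0550, 0)
  M1 = (+0.0550, +0.0550, 0)
  M2 = (+0.0550, -0.0550, 0)
  M3 = (-0.0550, -0.0550, 0)
Detected image corners:
  c0 = (135.700825, 122.266188) px
  c1 = (196.496627, 88.081874) px
  c2 = (184.724579, 27.483314) px
  c3 = (127.147386, 62.505599) px
Planar DLT: solve 8×8 A·h = b for H (H[2,2]=1):
  H  [+477.50352 +22.82378 +160.28851]
  H  [-342.74191 +514.71015 +74.72818]
  H  [-0.37393 -0.43016 +1.00000]
B = K⁻¹H; ‖b₁‖=1.101157, ‖b₂‖=1.101157; λ = 2/(‖b₁‖+‖b₂‖) = 0.908135, sign → tz>0 ⇒ λ=+0.908135
r₁ = λ·B[:,0] = (+0.86567,-0.36782,-0.33958); r₂ = λ·B[:,1] = (+0.22593,+0.89238,-0.39065)
r₃ = r₁×r₂ = (+0.44673,+0.26145,+0.85562); SVD([r₁ r₂ r₃]) → R = UVᵀ:
  R  [+0.86567 +0.22593 +0.44673]
  R  [-0.36782 +0.89238 +0.26145]
  R  [-0.33958 -0.39065 +0.85562]
t = (-0.21323, -0.23470, +0.90814) m
tr R = 2.613674; θ = arccos((tr R − 1)/2) = 0.632018 rad = 36.212°
axis k = ((R−Rᵀ)₃₂, (R−Rᵀ)₁₃, (R−Rᵀ)₂₁) / (2 sinθ) = (-0.551902, +0.665488, -0.502524)
rvec = θ·k = (-0.348812, +0.420600, -0.317604)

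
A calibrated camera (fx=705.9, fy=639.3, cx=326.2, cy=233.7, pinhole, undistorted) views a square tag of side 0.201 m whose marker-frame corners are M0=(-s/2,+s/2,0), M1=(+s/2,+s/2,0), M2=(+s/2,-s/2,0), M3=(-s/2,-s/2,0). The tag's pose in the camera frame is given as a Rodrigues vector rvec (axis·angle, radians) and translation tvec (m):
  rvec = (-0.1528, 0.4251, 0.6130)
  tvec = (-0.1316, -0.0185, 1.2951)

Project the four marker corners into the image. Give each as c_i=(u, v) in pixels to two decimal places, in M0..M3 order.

c0=(186.59, 238.57) c1=(260.34, 292.81) c2=(326.87, 209.63) c3=(248.99, 160.88)

Intrinsics K: fx=705.9, fy=639.3, cx=326.2, cy=233.7
Marker side s = 0.201 m; corners in marker frame (Z=0):
  M0 = (-0.1005, +0.1005, 0)
  M1 = (+0.1005, +0.1005, 0)
  M2 = (+0.1005, -0.1005, 0)
  M3 = (-0.1005, -0.1005, 0)
rvec = (-0.1528, 0.4251, 0.6130), |rvec| = θ = 0.76146 rad = 43.629°
Rodrigues: sinθ=0.68998, 1−cosθ=0.27617; R = I + sinθ·[k]× + (1−cosθ)·[k]×²:
    [+0.73495 -0.58639 +0.34058]
    [+0.52452 +0.80990 +0.26257]
    [-0.42981 -0.01434 +0.90281]
t = (-0.1316, -0.0185, 1.2951) m
M0: Pc = R·M0+t = (-0.26439, +0.01018, +1.33685); u = 705.9·(-0.26439)/1.33685 + 326.2 = 186.5915, v = 639.3·(+0.01018)/1.33685 + 233.7 = 238.5687
M1: Pc = R·M1+t = (-0.11667, +0.11561, +1.25046); u = 705.9·(-0.11667)/1.25046 + 326.2 = 260.3384, v = 639.3·(+0.11561)/1.25046 + 233.7 = 292.8051
M2: Pc = R·M2+t = (+0.00119, -0.04718, +1.25335); u = 705.9·(+0.00119)/1.25335 + 326.2 = 326.8729, v = 639.3·(-0.04718)/1.25335 + 233.7 = 209.6342
M3: Pc = R·M3+t = (-0.14653, -0.15261, +1.33974); u = 705.9·(-0.14653)/1.33974 + 326.2 = 248.9943, v = 639.3·(-0.15261)/1.33974 + 233.7 = 160.8776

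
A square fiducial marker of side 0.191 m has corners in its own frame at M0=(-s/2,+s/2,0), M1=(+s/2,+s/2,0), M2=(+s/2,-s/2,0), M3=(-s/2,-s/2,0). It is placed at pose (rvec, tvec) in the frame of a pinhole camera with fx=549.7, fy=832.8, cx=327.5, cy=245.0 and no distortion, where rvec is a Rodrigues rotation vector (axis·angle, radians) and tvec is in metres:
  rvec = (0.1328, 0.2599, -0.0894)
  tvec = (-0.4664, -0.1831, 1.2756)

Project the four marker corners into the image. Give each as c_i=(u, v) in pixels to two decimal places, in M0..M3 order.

Intrinsics K: fx=549.7, fy=832.8, cx=327.5, cy=245.0
Marker side s = 0.191 m; corners in marker frame (Z=0):
  M0 = (-0.0955, +0.0955, 0)
  M1 = (+0.0955, +0.0955, 0)
  M2 = (+0.0955, -0.0955, 0)
  M3 = (-0.0955, -0.0955, 0)
rvec = (0.1328, 0.2599, -0.0894), |rvec| = θ = 0.30525 rad = 17.489°
Rodrigues: sinθ=0.30053, 1−cosθ=0.04623; R = I + sinθ·[k]× + (1−cosθ)·[k]×²:
    [+0.96252 +0.10514 +0.24999]
    [-0.07089 +0.98729 -0.14227]
    [-0.26177 +0.11922 +0.95774]
t = (-0.4664, -0.1831, 1.2756) m
M0: Pc = R·M0+t = (-0.54828, -0.08204, +1.31198); u = 549.7·(-0.54828)/1.31198 + 327.5 = 97.7798, v = 832.8·(-0.08204)/1.31198 + 245.0 = 192.9216
M1: Pc = R·M1+t = (-0.36444, -0.09558, +1.26199); u = 549.7·(-0.36444)/1.26199 + 327.5 = 168.7569, v = 832.8·(-0.09558)/1.26199 + 245.0 = 181.9225
M2: Pc = R·M2+t = (-0.38452, -0.28416, +1.23922); u = 549.7·(-0.38452)/1.23922 + 327.5 = 156.9318, v = 832.8·(-0.28416)/1.23922 + 245.0 = 54.0362
M3: Pc = R·M3+t = (-0.56836, -0.27062, +1.28921); u = 549.7·(-0.56836)/1.28921 + 327.5 = 85.1596, v = 832.8·(-0.27062)/1.28921 + 245.0 = 70.1893

c0=(97.78, 192.92) c1=(168.76, 181.92) c2=(156.93, 54.04) c3=(85.16, 70.19)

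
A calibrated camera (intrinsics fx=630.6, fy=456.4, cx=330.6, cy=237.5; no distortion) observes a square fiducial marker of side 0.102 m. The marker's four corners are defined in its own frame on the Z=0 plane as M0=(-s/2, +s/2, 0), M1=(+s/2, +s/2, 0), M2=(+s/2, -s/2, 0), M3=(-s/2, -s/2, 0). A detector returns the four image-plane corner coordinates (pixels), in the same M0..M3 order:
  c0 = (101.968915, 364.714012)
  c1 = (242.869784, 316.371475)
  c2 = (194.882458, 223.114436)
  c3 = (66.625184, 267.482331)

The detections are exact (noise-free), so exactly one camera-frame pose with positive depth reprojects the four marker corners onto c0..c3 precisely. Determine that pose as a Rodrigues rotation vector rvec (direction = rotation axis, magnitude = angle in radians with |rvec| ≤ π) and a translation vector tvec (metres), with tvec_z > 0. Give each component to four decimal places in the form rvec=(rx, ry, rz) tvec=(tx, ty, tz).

Intrinsics K: fx=630.6, fy=456.4, cx=330.6, cy=237.5
Marker side s = 0.102 m; corners in marker frame (Z=0):
  M0 = (-0.0510, +0.0510, 0)
  M1 = (+0.0510, +0.0510, 0)
  M2 = (+0.0510, -0.0510, 0)
  M3 = (-0.0510, -0.0510, 0)
Detected image corners:
  c0 = (101.968915, 364.714012) px
  c1 = (242.869784, 316.371475) px
  c2 = (194.882458, 223.114436) px
  c3 = (66.625184, 267.482331) px
Planar DLT: solve 8×8 A·h = b for H (H[2,2]=1):
  H  [+1311.36634 +270.35306 +150.50239]
  H  [-463.52568 +667.08750 +290.74934]
  H  [-0.03403 -0.91054 +1.00000]
B = K⁻¹H; ‖b₁‖=2.322936, ‖b₂‖=2.322936; λ = 2/(‖b₁‖+‖b₂‖) = 0.430490, sign → tz>0 ⇒ λ=+0.430490
r₁ = λ·B[:,0] = (+0.90291,-0.42959,-0.01465); r₂ = λ·B[:,1] = (+0.39006,+0.83319,-0.39198)
r₃ = r₁×r₂ = (+0.18059,+0.34820,+0.91986); SVD([r₁ r₂ r₃]) → R = UVᵀ:
  R  [+0.90291 +0.39006 +0.18059]
  R  [-0.42959 +0.83319 +0.34820]
  R  [-0.01465 -0.39198 +0.91986]
t = (-0.12295, +0.05023, +0.43049) m
tr R = 2.655957; θ = arccos((tr R − 1)/2) = 0.595304 rad = 34.108°
axis k = ((R−Rᵀ)₃₂, (R−Rᵀ)₁₃, (R−Rᵀ)₂₁) / (2 sinθ) = (-0.659979, +0.174087, -0.730836)
rvec = θ·k = (-0.392888, +0.103635, -0.435069)

rvec=(-0.3929, 0.1036, -0.4351) tvec=(-0.1229, 0.0502, 0.4305)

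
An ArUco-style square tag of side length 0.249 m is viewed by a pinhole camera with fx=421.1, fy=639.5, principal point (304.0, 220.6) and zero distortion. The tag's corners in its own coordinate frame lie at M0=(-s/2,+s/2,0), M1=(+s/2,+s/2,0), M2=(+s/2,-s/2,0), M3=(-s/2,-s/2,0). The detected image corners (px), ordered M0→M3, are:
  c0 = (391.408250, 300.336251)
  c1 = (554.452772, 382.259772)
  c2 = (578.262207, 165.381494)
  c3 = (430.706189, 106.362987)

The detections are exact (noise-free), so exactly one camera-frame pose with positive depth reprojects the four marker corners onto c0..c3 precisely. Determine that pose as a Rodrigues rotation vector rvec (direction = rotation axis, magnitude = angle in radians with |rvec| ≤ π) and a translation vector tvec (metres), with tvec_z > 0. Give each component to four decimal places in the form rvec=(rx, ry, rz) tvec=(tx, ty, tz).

rvec=(-0.3578, 0.1479, 0.3382) tvec=(0.3002, 0.0117, 0.6916)

Intrinsics K: fx=421.1, fy=639.5, cx=304.0, cy=220.6
Marker side s = 0.249 m; corners in marker frame (Z=0):
  M0 = (-0.1245, +0.1245, 0)
  M1 = (+0.1245, +0.1245, 0)
  M2 = (+0.1245, -0.1245, 0)
  M3 = (-0.1245, -0.1245, 0)
Detected image corners:
  c0 = (391.408250, 300.336251) px
  c1 = (554.452772, 382.259772) px
  c2 = (578.262207, 165.381494) px
  c3 = (430.706189, 106.362987) px
Planar DLT: solve 8×8 A·h = b for H (H[2,2]=1):
  H  [+480.11077 -352.40036 +486.80473]
  H  [+211.15586 +713.71453 +231.43640]
  H  [-0.29017 -0.45949 +1.00000]
B = K⁻¹H; ‖b₁‖=1.445956, ‖b₂‖=1.445956; λ = 2/(‖b₁‖+‖b₂‖) = 0.691584, sign → tz>0 ⇒ λ=+0.691584
r₁ = λ·B[:,0] = (+0.93337,+0.29758,-0.20067); r₂ = λ·B[:,1] = (-0.34935,+0.88146,-0.31777)
r₃ = r₁×r₂ = (+0.08232,+0.36671,+0.92669); SVD([r₁ r₂ r₃]) → R = UVᵀ:
  R  [+0.93337 -0.34935 +0.08232]
  R  [+0.29758 +0.88146 +0.36671]
  R  [-0.20067 -0.31777 +0.92669]
t = (+0.30023, +0.01172, +0.69158) m
tr R = 2.741518; θ = arccos((tr R − 1)/2) = 0.514053 rad = 29.453°
axis k = ((R−Rᵀ)₃₂, (R−Rᵀ)₁₃, (R−Rᵀ)₂₁) / (2 sinθ) = (-0.696021, +0.287768, +0.657833)
rvec = θ·k = (-0.357791, +0.147928, +0.338161)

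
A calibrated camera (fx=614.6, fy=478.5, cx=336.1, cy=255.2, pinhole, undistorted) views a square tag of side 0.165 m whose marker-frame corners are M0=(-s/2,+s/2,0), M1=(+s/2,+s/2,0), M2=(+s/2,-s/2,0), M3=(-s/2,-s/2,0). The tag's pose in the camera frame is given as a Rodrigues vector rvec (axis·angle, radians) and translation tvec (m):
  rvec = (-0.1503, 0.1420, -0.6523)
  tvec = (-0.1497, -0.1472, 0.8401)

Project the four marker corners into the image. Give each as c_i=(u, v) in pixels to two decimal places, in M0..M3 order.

Intrinsics K: fx=614.6, fy=478.5, cx=336.1, cy=255.2
Marker side s = 0.165 m; corners in marker frame (Z=0):
  M0 = (-0.0825, +0.0825, 0)
  M1 = (+0.0825, +0.0825, 0)
  M2 = (+0.0825, -0.0825, 0)
  M3 = (-0.0825, -0.0825, 0)
rvec = (-0.1503, 0.1420, -0.6523), |rvec| = θ = 0.68429 rad = 39.207°
Rodrigues: sinθ=0.63212, 1−cosθ=0.22513; R = I + sinθ·[k]× + (1−cosθ)·[k]×²:
    [+0.78573 +0.59231 +0.17831]
    [-0.61283 +0.78456 +0.09431]
    [-0.08404 -0.18338 +0.97944]
t = (-0.1497, -0.1472, 0.8401) m
M0: Pc = R·M0+t = (-0.16566, -0.03191, +0.83190); u = 614.6·(-0.16566)/0.83190 + 336.1 = 213.7147, v = 478.5·(-0.03191)/0.83190 + 255.2 = 236.8431
M1: Pc = R·M1+t = (-0.03601, -0.13303, +0.81804); u = 614.6·(-0.03601)/0.81804 + 336.1 = 309.0442, v = 478.5·(-0.13303)/0.81804 + 255.2 = 177.3847
M2: Pc = R·M2+t = (-0.13374, -0.26249, +0.84830); u = 614.6·(-0.13374)/0.84830 + 336.1 = 239.2017, v = 478.5·(-0.26249)/0.84830 + 255.2 = 107.1393
M3: Pc = R·M3+t = (-0.26339, -0.16137, +0.86216); u = 614.6·(-0.26339)/0.86216 + 336.1 = 148.3411, v = 478.5·(-0.16137)/0.86216 + 255.2 = 165.6408

c0=(213.71, 236.84) c1=(309.04, 177.38) c2=(239.20, 107.14) c3=(148.34, 165.64)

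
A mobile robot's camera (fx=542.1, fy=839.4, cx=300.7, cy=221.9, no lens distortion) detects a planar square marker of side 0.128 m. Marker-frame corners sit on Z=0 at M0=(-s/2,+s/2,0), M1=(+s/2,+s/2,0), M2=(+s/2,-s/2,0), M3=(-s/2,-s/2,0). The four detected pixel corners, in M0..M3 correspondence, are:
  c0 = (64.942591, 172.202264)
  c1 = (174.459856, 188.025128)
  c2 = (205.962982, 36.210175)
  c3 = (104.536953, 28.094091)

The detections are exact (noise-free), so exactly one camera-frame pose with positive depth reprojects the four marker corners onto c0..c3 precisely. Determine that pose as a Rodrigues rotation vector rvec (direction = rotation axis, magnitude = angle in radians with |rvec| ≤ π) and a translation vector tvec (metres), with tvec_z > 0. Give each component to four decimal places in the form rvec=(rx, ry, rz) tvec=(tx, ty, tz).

rvec=(-0.4636, 0.1851, 0.1430) tvec=(-0.1810, -0.0853, 0.5999)

Intrinsics K: fx=542.1, fy=839.4, cx=300.7, cy=221.9
Marker side s = 0.128 m; corners in marker frame (Z=0):
  M0 = (-0.0640, +0.0640, 0)
  M1 = (+0.0640, +0.0640, 0)
  M2 = (+0.0640, -0.0640, 0)
  M3 = (-0.0640, -0.0640, 0)
Detected image corners:
  c0 = (64.942591, 172.202264) px
  c1 = (174.459856, 188.025128) px
  c2 = (205.962982, 36.210175) px
  c3 = (104.536953, 28.094091) px
Planar DLT: solve 8×8 A·h = b for H (H[2,2]=1):
  H  [+774.57801 -376.99196 +137.11349]
  H  [+55.09751 +1079.18664 +102.60473]
  H  [-0.34893 -0.71694 +1.00000]
B = K⁻¹H; ‖b₁‖=1.666986, ‖b₂‖=1.666986; λ = 2/(‖b₁‖+‖b₂‖) = 0.599885, sign → tz>0 ⇒ λ=+0.599885
r₁ = λ·B[:,0] = (+0.97325,+0.09471,-0.20932); r₂ = λ·B[:,1] = (-0.17861,+0.88494,-0.43008)
r₃ = r₁×r₂ = (+0.14450,+0.45596,+0.87819); SVD([r₁ r₂ r₃]) → R = UVᵀ:
  R  [+0.97325 -0.17861 +0.14450]
  R  [+0.09471 +0.88494 +0.45596]
  R  [-0.20932 -0.43008 +0.87819]
t = (-0.18102, -0.08526, +0.59989) m
tr R = 2.736385; θ = arccos((tr R − 1)/2) = 0.519248 rad = 29.751°
axis k = ((R−Rᵀ)₃₂, (R−Rᵀ)₁₃, (R−Rᵀ)₂₁) / (2 sinθ) = (-0.892780, +0.356507, +0.275402)
rvec = θ·k = (-0.463574, +0.185115, +0.143002)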